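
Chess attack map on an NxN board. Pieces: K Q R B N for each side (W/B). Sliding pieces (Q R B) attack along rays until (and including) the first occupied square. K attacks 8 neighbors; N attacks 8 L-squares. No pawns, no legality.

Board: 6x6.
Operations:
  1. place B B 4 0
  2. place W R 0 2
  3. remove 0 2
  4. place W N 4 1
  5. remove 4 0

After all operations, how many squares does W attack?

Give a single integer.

Op 1: place BB@(4,0)
Op 2: place WR@(0,2)
Op 3: remove (0,2)
Op 4: place WN@(4,1)
Op 5: remove (4,0)
Per-piece attacks for W:
  WN@(4,1): attacks (5,3) (3,3) (2,2) (2,0)
Union (4 distinct): (2,0) (2,2) (3,3) (5,3)

Answer: 4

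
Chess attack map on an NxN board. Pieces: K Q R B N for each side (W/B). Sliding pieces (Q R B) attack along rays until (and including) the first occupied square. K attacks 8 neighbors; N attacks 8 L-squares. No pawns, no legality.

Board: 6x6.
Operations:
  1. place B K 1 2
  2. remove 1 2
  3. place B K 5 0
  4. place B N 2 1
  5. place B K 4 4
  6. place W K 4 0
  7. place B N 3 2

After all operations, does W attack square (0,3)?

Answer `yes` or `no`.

Answer: no

Derivation:
Op 1: place BK@(1,2)
Op 2: remove (1,2)
Op 3: place BK@(5,0)
Op 4: place BN@(2,1)
Op 5: place BK@(4,4)
Op 6: place WK@(4,0)
Op 7: place BN@(3,2)
Per-piece attacks for W:
  WK@(4,0): attacks (4,1) (5,0) (3,0) (5,1) (3,1)
W attacks (0,3): no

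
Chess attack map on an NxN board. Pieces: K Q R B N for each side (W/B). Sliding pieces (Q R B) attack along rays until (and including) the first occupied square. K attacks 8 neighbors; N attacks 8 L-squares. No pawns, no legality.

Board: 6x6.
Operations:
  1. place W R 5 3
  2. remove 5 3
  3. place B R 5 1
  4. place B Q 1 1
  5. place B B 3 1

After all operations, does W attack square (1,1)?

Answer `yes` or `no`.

Op 1: place WR@(5,3)
Op 2: remove (5,3)
Op 3: place BR@(5,1)
Op 4: place BQ@(1,1)
Op 5: place BB@(3,1)
Per-piece attacks for W:
W attacks (1,1): no

Answer: no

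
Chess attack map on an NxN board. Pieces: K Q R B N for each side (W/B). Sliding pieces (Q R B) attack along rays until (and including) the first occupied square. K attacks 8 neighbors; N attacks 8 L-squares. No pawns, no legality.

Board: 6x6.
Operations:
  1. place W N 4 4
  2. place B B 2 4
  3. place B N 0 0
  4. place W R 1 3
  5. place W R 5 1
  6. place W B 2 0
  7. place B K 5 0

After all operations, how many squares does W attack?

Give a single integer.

Op 1: place WN@(4,4)
Op 2: place BB@(2,4)
Op 3: place BN@(0,0)
Op 4: place WR@(1,3)
Op 5: place WR@(5,1)
Op 6: place WB@(2,0)
Op 7: place BK@(5,0)
Per-piece attacks for W:
  WR@(1,3): attacks (1,4) (1,5) (1,2) (1,1) (1,0) (2,3) (3,3) (4,3) (5,3) (0,3)
  WB@(2,0): attacks (3,1) (4,2) (5,3) (1,1) (0,2)
  WN@(4,4): attacks (2,5) (5,2) (3,2) (2,3)
  WR@(5,1): attacks (5,2) (5,3) (5,4) (5,5) (5,0) (4,1) (3,1) (2,1) (1,1) (0,1) [ray(0,-1) blocked at (5,0)]
Union (22 distinct): (0,1) (0,2) (0,3) (1,0) (1,1) (1,2) (1,4) (1,5) (2,1) (2,3) (2,5) (3,1) (3,2) (3,3) (4,1) (4,2) (4,3) (5,0) (5,2) (5,3) (5,4) (5,5)

Answer: 22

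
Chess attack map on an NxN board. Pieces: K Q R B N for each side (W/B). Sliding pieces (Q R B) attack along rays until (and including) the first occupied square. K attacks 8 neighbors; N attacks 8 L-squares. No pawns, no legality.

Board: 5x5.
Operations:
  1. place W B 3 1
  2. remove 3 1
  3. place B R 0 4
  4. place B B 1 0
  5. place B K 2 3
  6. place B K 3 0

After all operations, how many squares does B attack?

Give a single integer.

Answer: 19

Derivation:
Op 1: place WB@(3,1)
Op 2: remove (3,1)
Op 3: place BR@(0,4)
Op 4: place BB@(1,0)
Op 5: place BK@(2,3)
Op 6: place BK@(3,0)
Per-piece attacks for B:
  BR@(0,4): attacks (0,3) (0,2) (0,1) (0,0) (1,4) (2,4) (3,4) (4,4)
  BB@(1,0): attacks (2,1) (3,2) (4,3) (0,1)
  BK@(2,3): attacks (2,4) (2,2) (3,3) (1,3) (3,4) (3,2) (1,4) (1,2)
  BK@(3,0): attacks (3,1) (4,0) (2,0) (4,1) (2,1)
Union (19 distinct): (0,0) (0,1) (0,2) (0,3) (1,2) (1,3) (1,4) (2,0) (2,1) (2,2) (2,4) (3,1) (3,2) (3,3) (3,4) (4,0) (4,1) (4,3) (4,4)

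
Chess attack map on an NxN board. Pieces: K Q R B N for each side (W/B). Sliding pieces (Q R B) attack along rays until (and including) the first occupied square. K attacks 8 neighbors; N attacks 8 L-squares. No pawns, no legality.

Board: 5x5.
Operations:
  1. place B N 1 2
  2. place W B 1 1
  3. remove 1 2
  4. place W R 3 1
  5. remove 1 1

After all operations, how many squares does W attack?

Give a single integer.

Op 1: place BN@(1,2)
Op 2: place WB@(1,1)
Op 3: remove (1,2)
Op 4: place WR@(3,1)
Op 5: remove (1,1)
Per-piece attacks for W:
  WR@(3,1): attacks (3,2) (3,3) (3,4) (3,0) (4,1) (2,1) (1,1) (0,1)
Union (8 distinct): (0,1) (1,1) (2,1) (3,0) (3,2) (3,3) (3,4) (4,1)

Answer: 8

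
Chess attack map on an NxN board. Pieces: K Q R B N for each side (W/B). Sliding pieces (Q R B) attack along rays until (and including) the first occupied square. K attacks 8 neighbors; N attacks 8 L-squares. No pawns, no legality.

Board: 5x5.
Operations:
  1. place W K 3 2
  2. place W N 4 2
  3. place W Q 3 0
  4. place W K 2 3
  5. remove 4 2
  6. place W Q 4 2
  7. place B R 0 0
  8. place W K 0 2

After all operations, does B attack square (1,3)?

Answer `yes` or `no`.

Answer: no

Derivation:
Op 1: place WK@(3,2)
Op 2: place WN@(4,2)
Op 3: place WQ@(3,0)
Op 4: place WK@(2,3)
Op 5: remove (4,2)
Op 6: place WQ@(4,2)
Op 7: place BR@(0,0)
Op 8: place WK@(0,2)
Per-piece attacks for B:
  BR@(0,0): attacks (0,1) (0,2) (1,0) (2,0) (3,0) [ray(0,1) blocked at (0,2); ray(1,0) blocked at (3,0)]
B attacks (1,3): no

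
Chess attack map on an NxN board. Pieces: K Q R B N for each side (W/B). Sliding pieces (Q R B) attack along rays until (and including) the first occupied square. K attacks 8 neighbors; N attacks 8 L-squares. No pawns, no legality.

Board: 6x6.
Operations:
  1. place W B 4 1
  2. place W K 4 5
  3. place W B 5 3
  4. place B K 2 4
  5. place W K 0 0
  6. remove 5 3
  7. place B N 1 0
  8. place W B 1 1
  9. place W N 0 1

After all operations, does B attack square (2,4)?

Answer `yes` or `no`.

Answer: no

Derivation:
Op 1: place WB@(4,1)
Op 2: place WK@(4,5)
Op 3: place WB@(5,3)
Op 4: place BK@(2,4)
Op 5: place WK@(0,0)
Op 6: remove (5,3)
Op 7: place BN@(1,0)
Op 8: place WB@(1,1)
Op 9: place WN@(0,1)
Per-piece attacks for B:
  BN@(1,0): attacks (2,2) (3,1) (0,2)
  BK@(2,4): attacks (2,5) (2,3) (3,4) (1,4) (3,5) (3,3) (1,5) (1,3)
B attacks (2,4): no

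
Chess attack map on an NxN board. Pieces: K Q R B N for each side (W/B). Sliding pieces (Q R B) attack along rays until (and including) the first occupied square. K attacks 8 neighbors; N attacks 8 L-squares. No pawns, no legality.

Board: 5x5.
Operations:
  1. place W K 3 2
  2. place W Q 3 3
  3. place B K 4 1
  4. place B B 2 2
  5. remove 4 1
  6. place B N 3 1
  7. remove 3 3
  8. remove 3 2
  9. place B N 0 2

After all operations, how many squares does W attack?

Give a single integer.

Answer: 0

Derivation:
Op 1: place WK@(3,2)
Op 2: place WQ@(3,3)
Op 3: place BK@(4,1)
Op 4: place BB@(2,2)
Op 5: remove (4,1)
Op 6: place BN@(3,1)
Op 7: remove (3,3)
Op 8: remove (3,2)
Op 9: place BN@(0,2)
Per-piece attacks for W:
Union (0 distinct): (none)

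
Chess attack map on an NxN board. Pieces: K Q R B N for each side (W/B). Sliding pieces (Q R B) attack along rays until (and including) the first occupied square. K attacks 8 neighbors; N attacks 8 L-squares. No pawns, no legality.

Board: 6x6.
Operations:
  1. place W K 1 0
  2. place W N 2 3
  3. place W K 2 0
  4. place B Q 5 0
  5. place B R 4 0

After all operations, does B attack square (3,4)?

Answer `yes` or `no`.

Op 1: place WK@(1,0)
Op 2: place WN@(2,3)
Op 3: place WK@(2,0)
Op 4: place BQ@(5,0)
Op 5: place BR@(4,0)
Per-piece attacks for B:
  BR@(4,0): attacks (4,1) (4,2) (4,3) (4,4) (4,5) (5,0) (3,0) (2,0) [ray(1,0) blocked at (5,0); ray(-1,0) blocked at (2,0)]
  BQ@(5,0): attacks (5,1) (5,2) (5,3) (5,4) (5,5) (4,0) (4,1) (3,2) (2,3) [ray(-1,0) blocked at (4,0); ray(-1,1) blocked at (2,3)]
B attacks (3,4): no

Answer: no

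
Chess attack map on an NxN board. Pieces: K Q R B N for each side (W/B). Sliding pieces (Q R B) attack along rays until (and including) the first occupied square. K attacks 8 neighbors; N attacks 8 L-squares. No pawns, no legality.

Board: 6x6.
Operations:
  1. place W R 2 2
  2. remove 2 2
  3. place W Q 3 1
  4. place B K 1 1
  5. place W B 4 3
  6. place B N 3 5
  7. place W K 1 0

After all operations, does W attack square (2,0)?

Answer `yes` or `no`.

Answer: yes

Derivation:
Op 1: place WR@(2,2)
Op 2: remove (2,2)
Op 3: place WQ@(3,1)
Op 4: place BK@(1,1)
Op 5: place WB@(4,3)
Op 6: place BN@(3,5)
Op 7: place WK@(1,0)
Per-piece attacks for W:
  WK@(1,0): attacks (1,1) (2,0) (0,0) (2,1) (0,1)
  WQ@(3,1): attacks (3,2) (3,3) (3,4) (3,5) (3,0) (4,1) (5,1) (2,1) (1,1) (4,2) (5,3) (4,0) (2,2) (1,3) (0,4) (2,0) [ray(0,1) blocked at (3,5); ray(-1,0) blocked at (1,1)]
  WB@(4,3): attacks (5,4) (5,2) (3,4) (2,5) (3,2) (2,1) (1,0) [ray(-1,-1) blocked at (1,0)]
W attacks (2,0): yes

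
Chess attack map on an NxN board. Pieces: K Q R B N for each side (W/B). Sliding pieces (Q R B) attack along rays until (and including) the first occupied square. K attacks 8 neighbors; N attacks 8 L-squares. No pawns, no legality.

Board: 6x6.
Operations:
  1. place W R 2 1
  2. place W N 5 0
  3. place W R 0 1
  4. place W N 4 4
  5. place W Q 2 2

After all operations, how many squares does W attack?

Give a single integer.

Answer: 24

Derivation:
Op 1: place WR@(2,1)
Op 2: place WN@(5,0)
Op 3: place WR@(0,1)
Op 4: place WN@(4,4)
Op 5: place WQ@(2,2)
Per-piece attacks for W:
  WR@(0,1): attacks (0,2) (0,3) (0,4) (0,5) (0,0) (1,1) (2,1) [ray(1,0) blocked at (2,1)]
  WR@(2,1): attacks (2,2) (2,0) (3,1) (4,1) (5,1) (1,1) (0,1) [ray(0,1) blocked at (2,2); ray(-1,0) blocked at (0,1)]
  WQ@(2,2): attacks (2,3) (2,4) (2,5) (2,1) (3,2) (4,2) (5,2) (1,2) (0,2) (3,3) (4,4) (3,1) (4,0) (1,3) (0,4) (1,1) (0,0) [ray(0,-1) blocked at (2,1); ray(1,1) blocked at (4,4)]
  WN@(4,4): attacks (2,5) (5,2) (3,2) (2,3)
  WN@(5,0): attacks (4,2) (3,1)
Union (24 distinct): (0,0) (0,1) (0,2) (0,3) (0,4) (0,5) (1,1) (1,2) (1,3) (2,0) (2,1) (2,2) (2,3) (2,4) (2,5) (3,1) (3,2) (3,3) (4,0) (4,1) (4,2) (4,4) (5,1) (5,2)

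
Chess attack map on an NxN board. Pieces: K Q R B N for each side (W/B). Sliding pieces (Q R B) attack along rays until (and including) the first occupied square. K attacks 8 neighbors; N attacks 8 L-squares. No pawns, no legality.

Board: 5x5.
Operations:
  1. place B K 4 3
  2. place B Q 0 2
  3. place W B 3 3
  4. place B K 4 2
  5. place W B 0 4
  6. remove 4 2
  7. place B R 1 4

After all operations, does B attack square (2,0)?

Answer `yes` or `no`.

Op 1: place BK@(4,3)
Op 2: place BQ@(0,2)
Op 3: place WB@(3,3)
Op 4: place BK@(4,2)
Op 5: place WB@(0,4)
Op 6: remove (4,2)
Op 7: place BR@(1,4)
Per-piece attacks for B:
  BQ@(0,2): attacks (0,3) (0,4) (0,1) (0,0) (1,2) (2,2) (3,2) (4,2) (1,3) (2,4) (1,1) (2,0) [ray(0,1) blocked at (0,4)]
  BR@(1,4): attacks (1,3) (1,2) (1,1) (1,0) (2,4) (3,4) (4,4) (0,4) [ray(-1,0) blocked at (0,4)]
  BK@(4,3): attacks (4,4) (4,2) (3,3) (3,4) (3,2)
B attacks (2,0): yes

Answer: yes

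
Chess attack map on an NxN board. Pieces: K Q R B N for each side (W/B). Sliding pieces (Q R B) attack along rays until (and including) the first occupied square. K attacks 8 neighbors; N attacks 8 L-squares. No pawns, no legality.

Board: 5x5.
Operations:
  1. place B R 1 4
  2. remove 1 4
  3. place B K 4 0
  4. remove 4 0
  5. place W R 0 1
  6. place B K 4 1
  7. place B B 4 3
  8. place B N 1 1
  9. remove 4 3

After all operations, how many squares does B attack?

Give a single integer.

Op 1: place BR@(1,4)
Op 2: remove (1,4)
Op 3: place BK@(4,0)
Op 4: remove (4,0)
Op 5: place WR@(0,1)
Op 6: place BK@(4,1)
Op 7: place BB@(4,3)
Op 8: place BN@(1,1)
Op 9: remove (4,3)
Per-piece attacks for B:
  BN@(1,1): attacks (2,3) (3,2) (0,3) (3,0)
  BK@(4,1): attacks (4,2) (4,0) (3,1) (3,2) (3,0)
Union (7 distinct): (0,3) (2,3) (3,0) (3,1) (3,2) (4,0) (4,2)

Answer: 7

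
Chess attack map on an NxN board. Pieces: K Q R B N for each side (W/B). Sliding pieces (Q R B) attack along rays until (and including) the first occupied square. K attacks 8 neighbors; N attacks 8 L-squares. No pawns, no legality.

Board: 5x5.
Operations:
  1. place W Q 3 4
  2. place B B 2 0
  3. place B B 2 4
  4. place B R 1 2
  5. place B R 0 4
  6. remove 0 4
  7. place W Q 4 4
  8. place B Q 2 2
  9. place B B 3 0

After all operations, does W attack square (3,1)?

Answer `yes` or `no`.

Op 1: place WQ@(3,4)
Op 2: place BB@(2,0)
Op 3: place BB@(2,4)
Op 4: place BR@(1,2)
Op 5: place BR@(0,4)
Op 6: remove (0,4)
Op 7: place WQ@(4,4)
Op 8: place BQ@(2,2)
Op 9: place BB@(3,0)
Per-piece attacks for W:
  WQ@(3,4): attacks (3,3) (3,2) (3,1) (3,0) (4,4) (2,4) (4,3) (2,3) (1,2) [ray(0,-1) blocked at (3,0); ray(1,0) blocked at (4,4); ray(-1,0) blocked at (2,4); ray(-1,-1) blocked at (1,2)]
  WQ@(4,4): attacks (4,3) (4,2) (4,1) (4,0) (3,4) (3,3) (2,2) [ray(-1,0) blocked at (3,4); ray(-1,-1) blocked at (2,2)]
W attacks (3,1): yes

Answer: yes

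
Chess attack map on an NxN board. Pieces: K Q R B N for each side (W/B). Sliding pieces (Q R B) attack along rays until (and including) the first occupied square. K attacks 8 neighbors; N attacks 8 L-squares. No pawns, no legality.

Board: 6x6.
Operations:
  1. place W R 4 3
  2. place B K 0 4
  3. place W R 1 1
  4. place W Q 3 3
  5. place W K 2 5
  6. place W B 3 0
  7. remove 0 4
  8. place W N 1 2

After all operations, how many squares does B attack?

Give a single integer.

Op 1: place WR@(4,3)
Op 2: place BK@(0,4)
Op 3: place WR@(1,1)
Op 4: place WQ@(3,3)
Op 5: place WK@(2,5)
Op 6: place WB@(3,0)
Op 7: remove (0,4)
Op 8: place WN@(1,2)
Per-piece attacks for B:
Union (0 distinct): (none)

Answer: 0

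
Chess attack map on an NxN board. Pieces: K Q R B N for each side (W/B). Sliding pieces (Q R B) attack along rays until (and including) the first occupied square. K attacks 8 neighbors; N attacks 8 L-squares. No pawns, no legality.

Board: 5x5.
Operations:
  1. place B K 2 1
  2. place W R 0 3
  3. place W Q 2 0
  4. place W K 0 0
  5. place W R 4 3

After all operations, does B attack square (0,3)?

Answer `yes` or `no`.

Answer: no

Derivation:
Op 1: place BK@(2,1)
Op 2: place WR@(0,3)
Op 3: place WQ@(2,0)
Op 4: place WK@(0,0)
Op 5: place WR@(4,3)
Per-piece attacks for B:
  BK@(2,1): attacks (2,2) (2,0) (3,1) (1,1) (3,2) (3,0) (1,2) (1,0)
B attacks (0,3): no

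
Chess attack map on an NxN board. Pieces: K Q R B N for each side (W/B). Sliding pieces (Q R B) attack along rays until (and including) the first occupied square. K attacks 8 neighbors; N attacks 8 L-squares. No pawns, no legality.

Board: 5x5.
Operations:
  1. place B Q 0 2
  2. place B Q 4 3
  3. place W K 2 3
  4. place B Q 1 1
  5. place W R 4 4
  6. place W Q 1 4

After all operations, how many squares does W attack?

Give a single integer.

Op 1: place BQ@(0,2)
Op 2: place BQ@(4,3)
Op 3: place WK@(2,3)
Op 4: place BQ@(1,1)
Op 5: place WR@(4,4)
Op 6: place WQ@(1,4)
Per-piece attacks for W:
  WQ@(1,4): attacks (1,3) (1,2) (1,1) (2,4) (3,4) (4,4) (0,4) (2,3) (0,3) [ray(0,-1) blocked at (1,1); ray(1,0) blocked at (4,4); ray(1,-1) blocked at (2,3)]
  WK@(2,3): attacks (2,4) (2,2) (3,3) (1,3) (3,4) (3,2) (1,4) (1,2)
  WR@(4,4): attacks (4,3) (3,4) (2,4) (1,4) [ray(0,-1) blocked at (4,3); ray(-1,0) blocked at (1,4)]
Union (14 distinct): (0,3) (0,4) (1,1) (1,2) (1,3) (1,4) (2,2) (2,3) (2,4) (3,2) (3,3) (3,4) (4,3) (4,4)

Answer: 14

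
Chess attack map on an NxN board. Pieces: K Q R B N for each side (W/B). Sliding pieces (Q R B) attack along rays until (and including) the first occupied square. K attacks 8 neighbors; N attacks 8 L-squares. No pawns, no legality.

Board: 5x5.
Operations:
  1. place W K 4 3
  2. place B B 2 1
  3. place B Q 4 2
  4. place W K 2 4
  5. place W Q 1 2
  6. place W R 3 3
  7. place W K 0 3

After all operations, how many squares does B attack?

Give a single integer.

Answer: 11

Derivation:
Op 1: place WK@(4,3)
Op 2: place BB@(2,1)
Op 3: place BQ@(4,2)
Op 4: place WK@(2,4)
Op 5: place WQ@(1,2)
Op 6: place WR@(3,3)
Op 7: place WK@(0,3)
Per-piece attacks for B:
  BB@(2,1): attacks (3,2) (4,3) (3,0) (1,2) (1,0) [ray(1,1) blocked at (4,3); ray(-1,1) blocked at (1,2)]
  BQ@(4,2): attacks (4,3) (4,1) (4,0) (3,2) (2,2) (1,2) (3,3) (3,1) (2,0) [ray(0,1) blocked at (4,3); ray(-1,0) blocked at (1,2); ray(-1,1) blocked at (3,3)]
Union (11 distinct): (1,0) (1,2) (2,0) (2,2) (3,0) (3,1) (3,2) (3,3) (4,0) (4,1) (4,3)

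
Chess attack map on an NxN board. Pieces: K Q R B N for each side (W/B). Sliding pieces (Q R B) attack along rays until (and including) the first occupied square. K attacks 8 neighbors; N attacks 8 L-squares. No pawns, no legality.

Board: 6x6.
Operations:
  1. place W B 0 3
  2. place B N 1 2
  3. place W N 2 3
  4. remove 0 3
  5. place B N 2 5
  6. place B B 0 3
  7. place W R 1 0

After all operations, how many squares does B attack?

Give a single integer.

Answer: 11

Derivation:
Op 1: place WB@(0,3)
Op 2: place BN@(1,2)
Op 3: place WN@(2,3)
Op 4: remove (0,3)
Op 5: place BN@(2,5)
Op 6: place BB@(0,3)
Op 7: place WR@(1,0)
Per-piece attacks for B:
  BB@(0,3): attacks (1,4) (2,5) (1,2) [ray(1,1) blocked at (2,5); ray(1,-1) blocked at (1,2)]
  BN@(1,2): attacks (2,4) (3,3) (0,4) (2,0) (3,1) (0,0)
  BN@(2,5): attacks (3,3) (4,4) (1,3) (0,4)
Union (11 distinct): (0,0) (0,4) (1,2) (1,3) (1,4) (2,0) (2,4) (2,5) (3,1) (3,3) (4,4)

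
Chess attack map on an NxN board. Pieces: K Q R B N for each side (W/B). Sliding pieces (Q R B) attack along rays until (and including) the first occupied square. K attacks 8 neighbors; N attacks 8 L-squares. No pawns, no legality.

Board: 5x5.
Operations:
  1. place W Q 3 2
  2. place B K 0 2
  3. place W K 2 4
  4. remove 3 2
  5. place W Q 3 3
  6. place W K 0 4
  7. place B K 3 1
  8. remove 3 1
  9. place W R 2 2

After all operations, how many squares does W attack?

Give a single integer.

Answer: 18

Derivation:
Op 1: place WQ@(3,2)
Op 2: place BK@(0,2)
Op 3: place WK@(2,4)
Op 4: remove (3,2)
Op 5: place WQ@(3,3)
Op 6: place WK@(0,4)
Op 7: place BK@(3,1)
Op 8: remove (3,1)
Op 9: place WR@(2,2)
Per-piece attacks for W:
  WK@(0,4): attacks (0,3) (1,4) (1,3)
  WR@(2,2): attacks (2,3) (2,4) (2,1) (2,0) (3,2) (4,2) (1,2) (0,2) [ray(0,1) blocked at (2,4); ray(-1,0) blocked at (0,2)]
  WK@(2,4): attacks (2,3) (3,4) (1,4) (3,3) (1,3)
  WQ@(3,3): attacks (3,4) (3,2) (3,1) (3,0) (4,3) (2,3) (1,3) (0,3) (4,4) (4,2) (2,4) (2,2) [ray(-1,1) blocked at (2,4); ray(-1,-1) blocked at (2,2)]
Union (18 distinct): (0,2) (0,3) (1,2) (1,3) (1,4) (2,0) (2,1) (2,2) (2,3) (2,4) (3,0) (3,1) (3,2) (3,3) (3,4) (4,2) (4,3) (4,4)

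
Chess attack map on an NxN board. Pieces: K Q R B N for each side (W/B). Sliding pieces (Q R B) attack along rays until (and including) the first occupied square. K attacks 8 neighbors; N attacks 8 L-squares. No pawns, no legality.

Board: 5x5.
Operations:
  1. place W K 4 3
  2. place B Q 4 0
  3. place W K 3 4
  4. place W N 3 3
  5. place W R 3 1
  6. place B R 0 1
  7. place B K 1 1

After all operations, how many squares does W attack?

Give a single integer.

Answer: 14

Derivation:
Op 1: place WK@(4,3)
Op 2: place BQ@(4,0)
Op 3: place WK@(3,4)
Op 4: place WN@(3,3)
Op 5: place WR@(3,1)
Op 6: place BR@(0,1)
Op 7: place BK@(1,1)
Per-piece attacks for W:
  WR@(3,1): attacks (3,2) (3,3) (3,0) (4,1) (2,1) (1,1) [ray(0,1) blocked at (3,3); ray(-1,0) blocked at (1,1)]
  WN@(3,3): attacks (1,4) (4,1) (2,1) (1,2)
  WK@(3,4): attacks (3,3) (4,4) (2,4) (4,3) (2,3)
  WK@(4,3): attacks (4,4) (4,2) (3,3) (3,4) (3,2)
Union (14 distinct): (1,1) (1,2) (1,4) (2,1) (2,3) (2,4) (3,0) (3,2) (3,3) (3,4) (4,1) (4,2) (4,3) (4,4)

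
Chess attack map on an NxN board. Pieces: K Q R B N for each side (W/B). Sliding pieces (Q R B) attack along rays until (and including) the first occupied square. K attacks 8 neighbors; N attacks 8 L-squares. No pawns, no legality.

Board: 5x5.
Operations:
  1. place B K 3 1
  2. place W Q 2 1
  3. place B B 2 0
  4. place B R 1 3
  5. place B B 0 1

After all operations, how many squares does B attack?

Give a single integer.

Op 1: place BK@(3,1)
Op 2: place WQ@(2,1)
Op 3: place BB@(2,0)
Op 4: place BR@(1,3)
Op 5: place BB@(0,1)
Per-piece attacks for B:
  BB@(0,1): attacks (1,2) (2,3) (3,4) (1,0)
  BR@(1,3): attacks (1,4) (1,2) (1,1) (1,0) (2,3) (3,3) (4,3) (0,3)
  BB@(2,0): attacks (3,1) (1,1) (0,2) [ray(1,1) blocked at (3,1)]
  BK@(3,1): attacks (3,2) (3,0) (4,1) (2,1) (4,2) (4,0) (2,2) (2,0)
Union (19 distinct): (0,2) (0,3) (1,0) (1,1) (1,2) (1,4) (2,0) (2,1) (2,2) (2,3) (3,0) (3,1) (3,2) (3,3) (3,4) (4,0) (4,1) (4,2) (4,3)

Answer: 19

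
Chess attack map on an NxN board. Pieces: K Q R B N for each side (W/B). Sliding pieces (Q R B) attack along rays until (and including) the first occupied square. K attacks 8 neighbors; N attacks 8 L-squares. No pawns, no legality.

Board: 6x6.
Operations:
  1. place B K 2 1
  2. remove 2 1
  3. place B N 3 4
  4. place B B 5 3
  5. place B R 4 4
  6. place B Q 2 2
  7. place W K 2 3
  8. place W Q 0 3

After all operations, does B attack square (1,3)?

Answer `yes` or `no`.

Op 1: place BK@(2,1)
Op 2: remove (2,1)
Op 3: place BN@(3,4)
Op 4: place BB@(5,3)
Op 5: place BR@(4,4)
Op 6: place BQ@(2,2)
Op 7: place WK@(2,3)
Op 8: place WQ@(0,3)
Per-piece attacks for B:
  BQ@(2,2): attacks (2,3) (2,1) (2,0) (3,2) (4,2) (5,2) (1,2) (0,2) (3,3) (4,4) (3,1) (4,0) (1,3) (0,4) (1,1) (0,0) [ray(0,1) blocked at (2,3); ray(1,1) blocked at (4,4)]
  BN@(3,4): attacks (5,5) (1,5) (4,2) (5,3) (2,2) (1,3)
  BR@(4,4): attacks (4,5) (4,3) (4,2) (4,1) (4,0) (5,4) (3,4) [ray(-1,0) blocked at (3,4)]
  BB@(5,3): attacks (4,4) (4,2) (3,1) (2,0) [ray(-1,1) blocked at (4,4)]
B attacks (1,3): yes

Answer: yes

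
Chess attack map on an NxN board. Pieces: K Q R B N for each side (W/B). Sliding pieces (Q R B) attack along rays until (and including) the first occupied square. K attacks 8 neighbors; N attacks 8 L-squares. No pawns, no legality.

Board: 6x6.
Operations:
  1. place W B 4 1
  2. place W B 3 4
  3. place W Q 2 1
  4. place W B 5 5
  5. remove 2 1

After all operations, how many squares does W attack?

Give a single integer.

Answer: 17

Derivation:
Op 1: place WB@(4,1)
Op 2: place WB@(3,4)
Op 3: place WQ@(2,1)
Op 4: place WB@(5,5)
Op 5: remove (2,1)
Per-piece attacks for W:
  WB@(3,4): attacks (4,5) (4,3) (5,2) (2,5) (2,3) (1,2) (0,1)
  WB@(4,1): attacks (5,2) (5,0) (3,2) (2,3) (1,4) (0,5) (3,0)
  WB@(5,5): attacks (4,4) (3,3) (2,2) (1,1) (0,0)
Union (17 distinct): (0,0) (0,1) (0,5) (1,1) (1,2) (1,4) (2,2) (2,3) (2,5) (3,0) (3,2) (3,3) (4,3) (4,4) (4,5) (5,0) (5,2)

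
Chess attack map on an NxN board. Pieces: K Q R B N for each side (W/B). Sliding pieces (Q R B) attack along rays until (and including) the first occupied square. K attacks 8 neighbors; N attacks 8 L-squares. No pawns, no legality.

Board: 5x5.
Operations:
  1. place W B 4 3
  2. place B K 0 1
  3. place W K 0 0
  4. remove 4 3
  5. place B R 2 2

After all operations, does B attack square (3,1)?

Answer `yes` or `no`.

Answer: no

Derivation:
Op 1: place WB@(4,3)
Op 2: place BK@(0,1)
Op 3: place WK@(0,0)
Op 4: remove (4,3)
Op 5: place BR@(2,2)
Per-piece attacks for B:
  BK@(0,1): attacks (0,2) (0,0) (1,1) (1,2) (1,0)
  BR@(2,2): attacks (2,3) (2,4) (2,1) (2,0) (3,2) (4,2) (1,2) (0,2)
B attacks (3,1): no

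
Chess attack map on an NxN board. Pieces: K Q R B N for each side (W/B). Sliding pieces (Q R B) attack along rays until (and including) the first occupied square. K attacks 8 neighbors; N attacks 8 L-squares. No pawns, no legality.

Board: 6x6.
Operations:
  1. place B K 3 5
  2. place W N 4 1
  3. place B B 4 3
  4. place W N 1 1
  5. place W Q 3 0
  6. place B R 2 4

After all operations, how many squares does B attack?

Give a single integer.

Op 1: place BK@(3,5)
Op 2: place WN@(4,1)
Op 3: place BB@(4,3)
Op 4: place WN@(1,1)
Op 5: place WQ@(3,0)
Op 6: place BR@(2,4)
Per-piece attacks for B:
  BR@(2,4): attacks (2,5) (2,3) (2,2) (2,1) (2,0) (3,4) (4,4) (5,4) (1,4) (0,4)
  BK@(3,5): attacks (3,4) (4,5) (2,5) (4,4) (2,4)
  BB@(4,3): attacks (5,4) (5,2) (3,4) (2,5) (3,2) (2,1) (1,0)
Union (15 distinct): (0,4) (1,0) (1,4) (2,0) (2,1) (2,2) (2,3) (2,4) (2,5) (3,2) (3,4) (4,4) (4,5) (5,2) (5,4)

Answer: 15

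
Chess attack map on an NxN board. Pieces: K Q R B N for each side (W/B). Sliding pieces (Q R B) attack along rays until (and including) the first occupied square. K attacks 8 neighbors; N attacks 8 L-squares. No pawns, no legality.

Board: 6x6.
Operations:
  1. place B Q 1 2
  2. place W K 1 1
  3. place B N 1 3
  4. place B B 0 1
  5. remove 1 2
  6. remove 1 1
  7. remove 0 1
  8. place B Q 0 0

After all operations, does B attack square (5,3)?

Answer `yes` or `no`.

Answer: no

Derivation:
Op 1: place BQ@(1,2)
Op 2: place WK@(1,1)
Op 3: place BN@(1,3)
Op 4: place BB@(0,1)
Op 5: remove (1,2)
Op 6: remove (1,1)
Op 7: remove (0,1)
Op 8: place BQ@(0,0)
Per-piece attacks for B:
  BQ@(0,0): attacks (0,1) (0,2) (0,3) (0,4) (0,5) (1,0) (2,0) (3,0) (4,0) (5,0) (1,1) (2,2) (3,3) (4,4) (5,5)
  BN@(1,3): attacks (2,5) (3,4) (0,5) (2,1) (3,2) (0,1)
B attacks (5,3): no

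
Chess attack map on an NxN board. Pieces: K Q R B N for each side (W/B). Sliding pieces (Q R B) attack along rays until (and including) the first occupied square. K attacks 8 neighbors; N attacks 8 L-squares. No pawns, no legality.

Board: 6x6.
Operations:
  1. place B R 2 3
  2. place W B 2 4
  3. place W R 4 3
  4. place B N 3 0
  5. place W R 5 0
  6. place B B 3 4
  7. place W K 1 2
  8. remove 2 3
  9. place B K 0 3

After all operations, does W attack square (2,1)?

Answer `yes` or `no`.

Op 1: place BR@(2,3)
Op 2: place WB@(2,4)
Op 3: place WR@(4,3)
Op 4: place BN@(3,0)
Op 5: place WR@(5,0)
Op 6: place BB@(3,4)
Op 7: place WK@(1,2)
Op 8: remove (2,3)
Op 9: place BK@(0,3)
Per-piece attacks for W:
  WK@(1,2): attacks (1,3) (1,1) (2,2) (0,2) (2,3) (2,1) (0,3) (0,1)
  WB@(2,4): attacks (3,5) (3,3) (4,2) (5,1) (1,5) (1,3) (0,2)
  WR@(4,3): attacks (4,4) (4,5) (4,2) (4,1) (4,0) (5,3) (3,3) (2,3) (1,3) (0,3) [ray(-1,0) blocked at (0,3)]
  WR@(5,0): attacks (5,1) (5,2) (5,3) (5,4) (5,5) (4,0) (3,0) [ray(-1,0) blocked at (3,0)]
W attacks (2,1): yes

Answer: yes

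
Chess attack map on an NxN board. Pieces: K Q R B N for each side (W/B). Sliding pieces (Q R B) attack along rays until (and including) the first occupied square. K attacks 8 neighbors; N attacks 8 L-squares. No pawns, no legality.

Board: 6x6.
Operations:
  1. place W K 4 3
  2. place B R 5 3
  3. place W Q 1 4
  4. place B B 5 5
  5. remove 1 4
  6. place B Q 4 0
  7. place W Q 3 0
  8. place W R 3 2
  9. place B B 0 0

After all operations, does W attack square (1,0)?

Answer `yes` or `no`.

Op 1: place WK@(4,3)
Op 2: place BR@(5,3)
Op 3: place WQ@(1,4)
Op 4: place BB@(5,5)
Op 5: remove (1,4)
Op 6: place BQ@(4,0)
Op 7: place WQ@(3,0)
Op 8: place WR@(3,2)
Op 9: place BB@(0,0)
Per-piece attacks for W:
  WQ@(3,0): attacks (3,1) (3,2) (4,0) (2,0) (1,0) (0,0) (4,1) (5,2) (2,1) (1,2) (0,3) [ray(0,1) blocked at (3,2); ray(1,0) blocked at (4,0); ray(-1,0) blocked at (0,0)]
  WR@(3,2): attacks (3,3) (3,4) (3,5) (3,1) (3,0) (4,2) (5,2) (2,2) (1,2) (0,2) [ray(0,-1) blocked at (3,0)]
  WK@(4,3): attacks (4,4) (4,2) (5,3) (3,3) (5,4) (5,2) (3,4) (3,2)
W attacks (1,0): yes

Answer: yes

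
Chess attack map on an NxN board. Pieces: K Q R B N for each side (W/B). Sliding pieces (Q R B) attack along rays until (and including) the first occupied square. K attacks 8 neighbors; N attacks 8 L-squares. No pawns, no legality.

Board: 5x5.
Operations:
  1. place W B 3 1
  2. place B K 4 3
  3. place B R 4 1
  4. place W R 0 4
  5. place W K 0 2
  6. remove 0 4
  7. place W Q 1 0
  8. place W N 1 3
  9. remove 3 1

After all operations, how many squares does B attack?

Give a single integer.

Op 1: place WB@(3,1)
Op 2: place BK@(4,3)
Op 3: place BR@(4,1)
Op 4: place WR@(0,4)
Op 5: place WK@(0,2)
Op 6: remove (0,4)
Op 7: place WQ@(1,0)
Op 8: place WN@(1,3)
Op 9: remove (3,1)
Per-piece attacks for B:
  BR@(4,1): attacks (4,2) (4,3) (4,0) (3,1) (2,1) (1,1) (0,1) [ray(0,1) blocked at (4,3)]
  BK@(4,3): attacks (4,4) (4,2) (3,3) (3,4) (3,2)
Union (11 distinct): (0,1) (1,1) (2,1) (3,1) (3,2) (3,3) (3,4) (4,0) (4,2) (4,3) (4,4)

Answer: 11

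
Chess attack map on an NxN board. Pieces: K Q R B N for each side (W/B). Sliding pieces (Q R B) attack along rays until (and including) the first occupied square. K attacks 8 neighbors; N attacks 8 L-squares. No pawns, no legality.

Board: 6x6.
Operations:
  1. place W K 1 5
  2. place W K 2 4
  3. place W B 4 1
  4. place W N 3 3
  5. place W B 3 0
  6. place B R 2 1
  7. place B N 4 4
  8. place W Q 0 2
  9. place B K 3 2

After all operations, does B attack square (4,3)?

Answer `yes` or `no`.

Op 1: place WK@(1,5)
Op 2: place WK@(2,4)
Op 3: place WB@(4,1)
Op 4: place WN@(3,3)
Op 5: place WB@(3,0)
Op 6: place BR@(2,1)
Op 7: place BN@(4,4)
Op 8: place WQ@(0,2)
Op 9: place BK@(3,2)
Per-piece attacks for B:
  BR@(2,1): attacks (2,2) (2,3) (2,4) (2,0) (3,1) (4,1) (1,1) (0,1) [ray(0,1) blocked at (2,4); ray(1,0) blocked at (4,1)]
  BK@(3,2): attacks (3,3) (3,1) (4,2) (2,2) (4,3) (4,1) (2,3) (2,1)
  BN@(4,4): attacks (2,5) (5,2) (3,2) (2,3)
B attacks (4,3): yes

Answer: yes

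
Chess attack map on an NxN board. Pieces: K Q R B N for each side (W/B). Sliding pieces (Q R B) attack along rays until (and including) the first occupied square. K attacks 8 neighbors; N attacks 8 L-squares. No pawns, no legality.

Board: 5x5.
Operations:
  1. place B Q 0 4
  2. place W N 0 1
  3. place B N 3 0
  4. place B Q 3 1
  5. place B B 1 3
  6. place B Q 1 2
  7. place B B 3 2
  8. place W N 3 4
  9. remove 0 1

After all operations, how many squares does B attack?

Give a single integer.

Op 1: place BQ@(0,4)
Op 2: place WN@(0,1)
Op 3: place BN@(3,0)
Op 4: place BQ@(3,1)
Op 5: place BB@(1,3)
Op 6: place BQ@(1,2)
Op 7: place BB@(3,2)
Op 8: place WN@(3,4)
Op 9: remove (0,1)
Per-piece attacks for B:
  BQ@(0,4): attacks (0,3) (0,2) (0,1) (0,0) (1,4) (2,4) (3,4) (1,3) [ray(1,0) blocked at (3,4); ray(1,-1) blocked at (1,3)]
  BQ@(1,2): attacks (1,3) (1,1) (1,0) (2,2) (3,2) (0,2) (2,3) (3,4) (2,1) (3,0) (0,3) (0,1) [ray(0,1) blocked at (1,3); ray(1,0) blocked at (3,2); ray(1,1) blocked at (3,4); ray(1,-1) blocked at (3,0)]
  BB@(1,3): attacks (2,4) (2,2) (3,1) (0,4) (0,2) [ray(1,-1) blocked at (3,1); ray(-1,1) blocked at (0,4)]
  BN@(3,0): attacks (4,2) (2,2) (1,1)
  BQ@(3,1): attacks (3,2) (3,0) (4,1) (2,1) (1,1) (0,1) (4,2) (4,0) (2,2) (1,3) (2,0) [ray(0,1) blocked at (3,2); ray(0,-1) blocked at (3,0); ray(-1,1) blocked at (1,3)]
  BB@(3,2): attacks (4,3) (4,1) (2,3) (1,4) (2,1) (1,0)
Union (22 distinct): (0,0) (0,1) (0,2) (0,3) (0,4) (1,0) (1,1) (1,3) (1,4) (2,0) (2,1) (2,2) (2,3) (2,4) (3,0) (3,1) (3,2) (3,4) (4,0) (4,1) (4,2) (4,3)

Answer: 22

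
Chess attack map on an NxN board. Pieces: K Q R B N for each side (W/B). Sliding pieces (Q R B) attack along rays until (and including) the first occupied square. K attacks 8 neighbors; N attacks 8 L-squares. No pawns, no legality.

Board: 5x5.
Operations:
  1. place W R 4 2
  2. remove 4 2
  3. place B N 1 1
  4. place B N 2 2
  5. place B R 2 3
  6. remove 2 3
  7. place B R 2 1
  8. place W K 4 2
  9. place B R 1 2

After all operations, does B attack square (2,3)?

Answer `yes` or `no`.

Answer: yes

Derivation:
Op 1: place WR@(4,2)
Op 2: remove (4,2)
Op 3: place BN@(1,1)
Op 4: place BN@(2,2)
Op 5: place BR@(2,3)
Op 6: remove (2,3)
Op 7: place BR@(2,1)
Op 8: place WK@(4,2)
Op 9: place BR@(1,2)
Per-piece attacks for B:
  BN@(1,1): attacks (2,3) (3,2) (0,3) (3,0)
  BR@(1,2): attacks (1,3) (1,4) (1,1) (2,2) (0,2) [ray(0,-1) blocked at (1,1); ray(1,0) blocked at (2,2)]
  BR@(2,1): attacks (2,2) (2,0) (3,1) (4,1) (1,1) [ray(0,1) blocked at (2,2); ray(-1,0) blocked at (1,1)]
  BN@(2,2): attacks (3,4) (4,3) (1,4) (0,3) (3,0) (4,1) (1,0) (0,1)
B attacks (2,3): yes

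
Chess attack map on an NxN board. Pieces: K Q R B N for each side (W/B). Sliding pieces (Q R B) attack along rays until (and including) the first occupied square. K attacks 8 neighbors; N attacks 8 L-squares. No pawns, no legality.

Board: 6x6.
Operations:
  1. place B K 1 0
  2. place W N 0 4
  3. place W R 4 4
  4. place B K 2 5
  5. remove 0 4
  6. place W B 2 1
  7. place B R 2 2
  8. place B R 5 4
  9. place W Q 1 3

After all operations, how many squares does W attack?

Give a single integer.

Answer: 23

Derivation:
Op 1: place BK@(1,0)
Op 2: place WN@(0,4)
Op 3: place WR@(4,4)
Op 4: place BK@(2,5)
Op 5: remove (0,4)
Op 6: place WB@(2,1)
Op 7: place BR@(2,2)
Op 8: place BR@(5,4)
Op 9: place WQ@(1,3)
Per-piece attacks for W:
  WQ@(1,3): attacks (1,4) (1,5) (1,2) (1,1) (1,0) (2,3) (3,3) (4,3) (5,3) (0,3) (2,4) (3,5) (2,2) (0,4) (0,2) [ray(0,-1) blocked at (1,0); ray(1,-1) blocked at (2,2)]
  WB@(2,1): attacks (3,2) (4,3) (5,4) (3,0) (1,2) (0,3) (1,0) [ray(1,1) blocked at (5,4); ray(-1,-1) blocked at (1,0)]
  WR@(4,4): attacks (4,5) (4,3) (4,2) (4,1) (4,0) (5,4) (3,4) (2,4) (1,4) (0,4) [ray(1,0) blocked at (5,4)]
Union (23 distinct): (0,2) (0,3) (0,4) (1,0) (1,1) (1,2) (1,4) (1,5) (2,2) (2,3) (2,4) (3,0) (3,2) (3,3) (3,4) (3,5) (4,0) (4,1) (4,2) (4,3) (4,5) (5,3) (5,4)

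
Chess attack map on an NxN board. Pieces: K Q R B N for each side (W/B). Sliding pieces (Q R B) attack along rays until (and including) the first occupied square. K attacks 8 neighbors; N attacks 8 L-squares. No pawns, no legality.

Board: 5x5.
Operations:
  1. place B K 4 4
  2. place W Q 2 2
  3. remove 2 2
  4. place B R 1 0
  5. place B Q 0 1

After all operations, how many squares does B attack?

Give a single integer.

Answer: 19

Derivation:
Op 1: place BK@(4,4)
Op 2: place WQ@(2,2)
Op 3: remove (2,2)
Op 4: place BR@(1,0)
Op 5: place BQ@(0,1)
Per-piece attacks for B:
  BQ@(0,1): attacks (0,2) (0,3) (0,4) (0,0) (1,1) (2,1) (3,1) (4,1) (1,2) (2,3) (3,4) (1,0) [ray(1,-1) blocked at (1,0)]
  BR@(1,0): attacks (1,1) (1,2) (1,3) (1,4) (2,0) (3,0) (4,0) (0,0)
  BK@(4,4): attacks (4,3) (3,4) (3,3)
Union (19 distinct): (0,0) (0,2) (0,3) (0,4) (1,0) (1,1) (1,2) (1,3) (1,4) (2,0) (2,1) (2,3) (3,0) (3,1) (3,3) (3,4) (4,0) (4,1) (4,3)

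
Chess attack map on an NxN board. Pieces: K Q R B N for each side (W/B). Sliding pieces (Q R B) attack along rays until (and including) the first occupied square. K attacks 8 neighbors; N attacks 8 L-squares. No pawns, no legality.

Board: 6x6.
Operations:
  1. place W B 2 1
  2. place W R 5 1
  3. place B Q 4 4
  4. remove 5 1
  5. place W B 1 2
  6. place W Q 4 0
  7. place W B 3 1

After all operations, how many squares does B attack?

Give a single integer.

Answer: 17

Derivation:
Op 1: place WB@(2,1)
Op 2: place WR@(5,1)
Op 3: place BQ@(4,4)
Op 4: remove (5,1)
Op 5: place WB@(1,2)
Op 6: place WQ@(4,0)
Op 7: place WB@(3,1)
Per-piece attacks for B:
  BQ@(4,4): attacks (4,5) (4,3) (4,2) (4,1) (4,0) (5,4) (3,4) (2,4) (1,4) (0,4) (5,5) (5,3) (3,5) (3,3) (2,2) (1,1) (0,0) [ray(0,-1) blocked at (4,0)]
Union (17 distinct): (0,0) (0,4) (1,1) (1,4) (2,2) (2,4) (3,3) (3,4) (3,5) (4,0) (4,1) (4,2) (4,3) (4,5) (5,3) (5,4) (5,5)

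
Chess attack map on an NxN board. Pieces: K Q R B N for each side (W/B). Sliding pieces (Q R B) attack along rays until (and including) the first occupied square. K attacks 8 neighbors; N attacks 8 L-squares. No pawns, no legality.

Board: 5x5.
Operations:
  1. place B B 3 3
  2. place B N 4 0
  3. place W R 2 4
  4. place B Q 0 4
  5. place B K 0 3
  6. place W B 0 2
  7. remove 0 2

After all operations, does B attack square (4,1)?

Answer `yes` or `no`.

Op 1: place BB@(3,3)
Op 2: place BN@(4,0)
Op 3: place WR@(2,4)
Op 4: place BQ@(0,4)
Op 5: place BK@(0,3)
Op 6: place WB@(0,2)
Op 7: remove (0,2)
Per-piece attacks for B:
  BK@(0,3): attacks (0,4) (0,2) (1,3) (1,4) (1,2)
  BQ@(0,4): attacks (0,3) (1,4) (2,4) (1,3) (2,2) (3,1) (4,0) [ray(0,-1) blocked at (0,3); ray(1,0) blocked at (2,4); ray(1,-1) blocked at (4,0)]
  BB@(3,3): attacks (4,4) (4,2) (2,4) (2,2) (1,1) (0,0) [ray(-1,1) blocked at (2,4)]
  BN@(4,0): attacks (3,2) (2,1)
B attacks (4,1): no

Answer: no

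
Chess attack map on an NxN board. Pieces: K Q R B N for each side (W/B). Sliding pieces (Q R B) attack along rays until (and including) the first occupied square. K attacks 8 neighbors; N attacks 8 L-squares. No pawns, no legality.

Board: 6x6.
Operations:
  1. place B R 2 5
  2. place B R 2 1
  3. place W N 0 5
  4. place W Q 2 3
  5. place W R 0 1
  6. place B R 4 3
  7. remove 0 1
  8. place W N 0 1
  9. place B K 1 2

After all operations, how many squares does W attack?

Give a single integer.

Answer: 17

Derivation:
Op 1: place BR@(2,5)
Op 2: place BR@(2,1)
Op 3: place WN@(0,5)
Op 4: place WQ@(2,3)
Op 5: place WR@(0,1)
Op 6: place BR@(4,3)
Op 7: remove (0,1)
Op 8: place WN@(0,1)
Op 9: place BK@(1,2)
Per-piece attacks for W:
  WN@(0,1): attacks (1,3) (2,2) (2,0)
  WN@(0,5): attacks (1,3) (2,4)
  WQ@(2,3): attacks (2,4) (2,5) (2,2) (2,1) (3,3) (4,3) (1,3) (0,3) (3,4) (4,5) (3,2) (4,1) (5,0) (1,4) (0,5) (1,2) [ray(0,1) blocked at (2,5); ray(0,-1) blocked at (2,1); ray(1,0) blocked at (4,3); ray(-1,1) blocked at (0,5); ray(-1,-1) blocked at (1,2)]
Union (17 distinct): (0,3) (0,5) (1,2) (1,3) (1,4) (2,0) (2,1) (2,2) (2,4) (2,5) (3,2) (3,3) (3,4) (4,1) (4,3) (4,5) (5,0)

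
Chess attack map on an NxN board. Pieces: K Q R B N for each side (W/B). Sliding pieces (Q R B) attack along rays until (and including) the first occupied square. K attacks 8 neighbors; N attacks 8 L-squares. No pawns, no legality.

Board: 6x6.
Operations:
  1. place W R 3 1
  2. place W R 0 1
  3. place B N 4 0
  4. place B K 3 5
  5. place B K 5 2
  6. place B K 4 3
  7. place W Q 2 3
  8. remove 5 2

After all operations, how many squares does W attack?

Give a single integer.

Answer: 26

Derivation:
Op 1: place WR@(3,1)
Op 2: place WR@(0,1)
Op 3: place BN@(4,0)
Op 4: place BK@(3,5)
Op 5: place BK@(5,2)
Op 6: place BK@(4,3)
Op 7: place WQ@(2,3)
Op 8: remove (5,2)
Per-piece attacks for W:
  WR@(0,1): attacks (0,2) (0,3) (0,4) (0,5) (0,0) (1,1) (2,1) (3,1) [ray(1,0) blocked at (3,1)]
  WQ@(2,3): attacks (2,4) (2,5) (2,2) (2,1) (2,0) (3,3) (4,3) (1,3) (0,3) (3,4) (4,5) (3,2) (4,1) (5,0) (1,4) (0,5) (1,2) (0,1) [ray(1,0) blocked at (4,3); ray(-1,-1) blocked at (0,1)]
  WR@(3,1): attacks (3,2) (3,3) (3,4) (3,5) (3,0) (4,1) (5,1) (2,1) (1,1) (0,1) [ray(0,1) blocked at (3,5); ray(-1,0) blocked at (0,1)]
Union (26 distinct): (0,0) (0,1) (0,2) (0,3) (0,4) (0,5) (1,1) (1,2) (1,3) (1,4) (2,0) (2,1) (2,2) (2,4) (2,5) (3,0) (3,1) (3,2) (3,3) (3,4) (3,5) (4,1) (4,3) (4,5) (5,0) (5,1)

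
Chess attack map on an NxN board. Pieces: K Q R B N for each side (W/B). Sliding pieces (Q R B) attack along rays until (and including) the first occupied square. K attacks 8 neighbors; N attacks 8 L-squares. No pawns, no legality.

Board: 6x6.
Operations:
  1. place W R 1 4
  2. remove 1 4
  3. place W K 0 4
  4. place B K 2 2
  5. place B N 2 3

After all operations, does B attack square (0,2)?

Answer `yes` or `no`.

Op 1: place WR@(1,4)
Op 2: remove (1,4)
Op 3: place WK@(0,4)
Op 4: place BK@(2,2)
Op 5: place BN@(2,3)
Per-piece attacks for B:
  BK@(2,2): attacks (2,3) (2,1) (3,2) (1,2) (3,3) (3,1) (1,3) (1,1)
  BN@(2,3): attacks (3,5) (4,4) (1,5) (0,4) (3,1) (4,2) (1,1) (0,2)
B attacks (0,2): yes

Answer: yes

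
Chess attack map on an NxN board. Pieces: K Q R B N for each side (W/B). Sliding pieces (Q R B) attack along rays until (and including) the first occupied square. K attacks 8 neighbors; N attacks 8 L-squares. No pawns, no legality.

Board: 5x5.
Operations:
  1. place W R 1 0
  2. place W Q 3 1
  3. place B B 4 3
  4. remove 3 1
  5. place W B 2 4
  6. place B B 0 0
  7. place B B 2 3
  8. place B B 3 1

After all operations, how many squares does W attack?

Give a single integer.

Op 1: place WR@(1,0)
Op 2: place WQ@(3,1)
Op 3: place BB@(4,3)
Op 4: remove (3,1)
Op 5: place WB@(2,4)
Op 6: place BB@(0,0)
Op 7: place BB@(2,3)
Op 8: place BB@(3,1)
Per-piece attacks for W:
  WR@(1,0): attacks (1,1) (1,2) (1,3) (1,4) (2,0) (3,0) (4,0) (0,0) [ray(-1,0) blocked at (0,0)]
  WB@(2,4): attacks (3,3) (4,2) (1,3) (0,2)
Union (11 distinct): (0,0) (0,2) (1,1) (1,2) (1,3) (1,4) (2,0) (3,0) (3,3) (4,0) (4,2)

Answer: 11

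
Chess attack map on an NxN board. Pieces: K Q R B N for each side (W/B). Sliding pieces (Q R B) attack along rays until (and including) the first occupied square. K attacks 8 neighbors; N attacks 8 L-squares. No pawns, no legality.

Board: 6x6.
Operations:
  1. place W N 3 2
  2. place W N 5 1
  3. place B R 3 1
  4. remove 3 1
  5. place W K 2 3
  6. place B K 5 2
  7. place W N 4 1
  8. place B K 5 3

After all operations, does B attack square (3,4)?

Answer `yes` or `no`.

Answer: no

Derivation:
Op 1: place WN@(3,2)
Op 2: place WN@(5,1)
Op 3: place BR@(3,1)
Op 4: remove (3,1)
Op 5: place WK@(2,3)
Op 6: place BK@(5,2)
Op 7: place WN@(4,1)
Op 8: place BK@(5,3)
Per-piece attacks for B:
  BK@(5,2): attacks (5,3) (5,1) (4,2) (4,3) (4,1)
  BK@(5,3): attacks (5,4) (5,2) (4,3) (4,4) (4,2)
B attacks (3,4): no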